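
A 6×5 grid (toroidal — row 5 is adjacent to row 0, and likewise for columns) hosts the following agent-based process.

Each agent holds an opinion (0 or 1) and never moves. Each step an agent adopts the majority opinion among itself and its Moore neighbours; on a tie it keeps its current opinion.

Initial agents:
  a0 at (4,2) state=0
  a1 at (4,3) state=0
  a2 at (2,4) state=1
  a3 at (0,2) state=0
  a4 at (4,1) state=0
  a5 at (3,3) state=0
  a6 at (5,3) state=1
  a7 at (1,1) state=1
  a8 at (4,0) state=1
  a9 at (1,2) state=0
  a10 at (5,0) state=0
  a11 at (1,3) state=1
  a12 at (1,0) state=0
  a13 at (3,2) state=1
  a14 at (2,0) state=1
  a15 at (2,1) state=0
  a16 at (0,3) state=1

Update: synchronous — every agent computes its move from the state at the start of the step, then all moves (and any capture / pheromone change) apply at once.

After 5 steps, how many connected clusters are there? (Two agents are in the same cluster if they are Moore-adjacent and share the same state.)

t=1: a0@(4,2):0 a1@(4,3):0 a2@(2,4):1 a3@(0,2):1 a4@(4,1):0 a5@(3,3):0 a6@(5,3):0 a7@(1,1):0 a8@(4,0):0 a9@(1,2):0 a10@(5,0):0 a11@(1,3):1 a12@(1,0):1 a13@(3,2):0 a14@(2,0):1 a15@(2,1):0 a16@(0,3):1
t=2: (unchanged — steady state)

2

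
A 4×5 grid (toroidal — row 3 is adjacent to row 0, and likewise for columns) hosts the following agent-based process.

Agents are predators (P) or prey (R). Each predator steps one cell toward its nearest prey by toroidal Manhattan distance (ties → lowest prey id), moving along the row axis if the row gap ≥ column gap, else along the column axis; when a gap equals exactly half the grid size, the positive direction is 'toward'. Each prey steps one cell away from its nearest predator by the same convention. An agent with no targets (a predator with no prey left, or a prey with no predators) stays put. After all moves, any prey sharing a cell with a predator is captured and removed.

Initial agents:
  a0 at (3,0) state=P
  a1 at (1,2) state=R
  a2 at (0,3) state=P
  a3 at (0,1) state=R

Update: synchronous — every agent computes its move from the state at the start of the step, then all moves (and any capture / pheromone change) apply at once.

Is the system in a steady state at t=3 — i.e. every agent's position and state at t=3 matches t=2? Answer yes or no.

no

t=1: a0@(0,0):P a1@(2,2):R a2@(1,3):P a3@(1,1):R
t=2: a0@(1,0):P a1@(3,2):R a2@(2,3):P a3@(2,1):R
t=3: a0@(2,0):P a1@(0,2):R a2@(3,3):P a3@(3,1):R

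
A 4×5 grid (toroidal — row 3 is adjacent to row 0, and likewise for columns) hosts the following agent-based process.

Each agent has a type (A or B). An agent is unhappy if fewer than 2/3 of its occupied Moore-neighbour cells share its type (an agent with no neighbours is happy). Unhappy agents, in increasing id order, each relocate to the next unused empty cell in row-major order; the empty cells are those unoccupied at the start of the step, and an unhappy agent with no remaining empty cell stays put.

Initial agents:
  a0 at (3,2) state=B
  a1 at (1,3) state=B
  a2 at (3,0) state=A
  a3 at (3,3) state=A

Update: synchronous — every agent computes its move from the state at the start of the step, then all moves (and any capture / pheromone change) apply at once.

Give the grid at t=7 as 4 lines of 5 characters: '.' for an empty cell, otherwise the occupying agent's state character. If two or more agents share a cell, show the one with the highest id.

BB...
AA...
.....
.....

t=1: a0@(0,0):B a1@(1,3):B a2@(3,0):A a3@(0,1):A
t=2: a0@(0,2):B a1@(1,3):B a2@(0,3):A a3@(0,4):A
t=3: a0@(0,0):B a1@(0,1):B a2@(1,0):A a3@(1,1):A
t=4: a0@(0,2):B a1@(0,3):B a2@(0,4):A a3@(1,2):A
t=5: a0@(0,0):B a1@(0,1):B a2@(1,0):A a3@(1,1):A
t=6: a0@(0,2):B a1@(0,3):B a2@(0,4):A a3@(1,2):A
t=7: a0@(0,0):B a1@(0,1):B a2@(1,0):A a3@(1,1):A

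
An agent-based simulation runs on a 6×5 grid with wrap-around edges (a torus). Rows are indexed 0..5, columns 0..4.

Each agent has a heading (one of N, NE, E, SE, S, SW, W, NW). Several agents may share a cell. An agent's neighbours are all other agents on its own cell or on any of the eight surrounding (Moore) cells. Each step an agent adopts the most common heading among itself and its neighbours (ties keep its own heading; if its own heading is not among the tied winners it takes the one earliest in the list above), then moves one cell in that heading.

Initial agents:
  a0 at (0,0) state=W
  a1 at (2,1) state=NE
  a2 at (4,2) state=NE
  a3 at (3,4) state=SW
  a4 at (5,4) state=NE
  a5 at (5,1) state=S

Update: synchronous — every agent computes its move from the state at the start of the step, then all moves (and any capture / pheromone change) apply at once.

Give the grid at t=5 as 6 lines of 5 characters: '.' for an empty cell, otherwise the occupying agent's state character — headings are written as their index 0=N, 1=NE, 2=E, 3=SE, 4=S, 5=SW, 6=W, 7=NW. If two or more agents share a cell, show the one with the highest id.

t=1: a0@(0,4):W a1@(1,2):NE a2@(3,3):NE a3@(4,3):SW a4@(4,0):NE a5@(0,1):S
t=2: a0@(0,3):W a1@(0,3):NE a2@(2,4):NE a3@(5,2):SW a4@(3,1):NE a5@(1,1):S
t=3: a0@(0,2):W a1@(5,4):NE a2@(1,0):NE a3@(0,1):SW a4@(2,2):NE a5@(2,1):S
t=4: a0@(0,1):W a1@(4,0):NE a2@(0,1):NE a3@(1,0):SW a4@(1,3):NE a5@(1,2):NE
t=5: a0@(5,2):NE a1@(3,1):NE a2@(5,2):NE a3@(2,4):SW a4@(0,4):NE a5@(0,3):NE

...11
.....
....5
.1...
.....
..1..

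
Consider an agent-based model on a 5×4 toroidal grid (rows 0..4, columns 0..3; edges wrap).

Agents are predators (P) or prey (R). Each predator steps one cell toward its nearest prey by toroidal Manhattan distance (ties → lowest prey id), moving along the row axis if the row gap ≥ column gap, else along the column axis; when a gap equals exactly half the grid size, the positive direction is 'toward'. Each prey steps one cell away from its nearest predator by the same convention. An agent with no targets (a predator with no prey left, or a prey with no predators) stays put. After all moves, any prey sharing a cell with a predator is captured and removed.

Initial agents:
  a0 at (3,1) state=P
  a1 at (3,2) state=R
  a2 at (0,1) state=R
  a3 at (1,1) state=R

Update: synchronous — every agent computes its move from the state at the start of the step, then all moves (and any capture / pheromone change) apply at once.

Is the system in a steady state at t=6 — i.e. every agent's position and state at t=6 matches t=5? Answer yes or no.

t=1: a0@(3,2):P a1@(3,3):R a2@(1,1):R a3@(0,1):R
t=2: a0@(3,3):P a1@(3,0):R a2@(0,1):R a3@(1,1):R
t=3: a0@(3,0):P a1@(3,1):R a2@(1,1):R a3@(0,1):R
t=4: a0@(3,1):P a1@(3,2):R a2@(0,1):R a3@(1,1):R
t=5: a0@(3,2):P a1@(3,3):R a2@(1,1):R a3@(0,1):R
t=6: a0@(3,3):P a1@(3,0):R a2@(0,1):R a3@(1,1):R

no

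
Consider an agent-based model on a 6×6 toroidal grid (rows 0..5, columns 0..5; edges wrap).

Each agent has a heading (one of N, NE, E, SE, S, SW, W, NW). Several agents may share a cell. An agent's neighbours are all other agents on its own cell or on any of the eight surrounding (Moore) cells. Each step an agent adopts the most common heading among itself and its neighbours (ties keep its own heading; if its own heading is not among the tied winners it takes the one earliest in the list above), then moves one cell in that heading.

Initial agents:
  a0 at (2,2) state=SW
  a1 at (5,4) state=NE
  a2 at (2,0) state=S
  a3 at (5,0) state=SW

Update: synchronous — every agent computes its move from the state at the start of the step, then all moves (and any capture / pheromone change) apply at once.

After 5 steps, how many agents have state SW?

t=1: a0@(3,1):SW a1@(4,5):NE a2@(3,0):S a3@(0,5):SW
t=2: a0@(4,0):SW a1@(3,0):NE a2@(4,0):S a3@(1,4):SW
t=3: a0@(5,5):SW a1@(2,1):NE a2@(5,0):S a3@(2,3):SW
t=4: a0@(0,4):SW a1@(1,2):NE a2@(0,0):S a3@(3,2):SW
t=5: a0@(1,3):SW a1@(0,3):NE a2@(1,0):S a3@(4,1):SW

2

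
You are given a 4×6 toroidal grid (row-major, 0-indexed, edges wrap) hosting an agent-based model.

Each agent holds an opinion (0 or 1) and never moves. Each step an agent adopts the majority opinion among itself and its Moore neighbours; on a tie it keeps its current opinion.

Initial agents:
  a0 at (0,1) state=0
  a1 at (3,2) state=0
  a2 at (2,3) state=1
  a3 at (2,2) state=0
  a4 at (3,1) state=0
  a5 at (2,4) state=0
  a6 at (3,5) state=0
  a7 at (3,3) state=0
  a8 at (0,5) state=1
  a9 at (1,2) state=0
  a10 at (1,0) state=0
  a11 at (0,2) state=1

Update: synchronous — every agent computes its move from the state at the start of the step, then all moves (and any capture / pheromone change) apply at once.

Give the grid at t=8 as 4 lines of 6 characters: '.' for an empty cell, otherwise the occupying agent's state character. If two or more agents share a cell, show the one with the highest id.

t=1: a0@(0,1):0 a1@(3,2):0 a2@(2,3):0 a3@(2,2):0 a4@(3,1):0 a5@(2,4):0 a6@(3,5):0 a7@(3,3):0 a8@(0,5):0 a9@(1,2):0 a10@(1,0):0 a11@(0,2):0
t=2: (unchanged — steady state)

.00..0
0.0...
..000.
.000.0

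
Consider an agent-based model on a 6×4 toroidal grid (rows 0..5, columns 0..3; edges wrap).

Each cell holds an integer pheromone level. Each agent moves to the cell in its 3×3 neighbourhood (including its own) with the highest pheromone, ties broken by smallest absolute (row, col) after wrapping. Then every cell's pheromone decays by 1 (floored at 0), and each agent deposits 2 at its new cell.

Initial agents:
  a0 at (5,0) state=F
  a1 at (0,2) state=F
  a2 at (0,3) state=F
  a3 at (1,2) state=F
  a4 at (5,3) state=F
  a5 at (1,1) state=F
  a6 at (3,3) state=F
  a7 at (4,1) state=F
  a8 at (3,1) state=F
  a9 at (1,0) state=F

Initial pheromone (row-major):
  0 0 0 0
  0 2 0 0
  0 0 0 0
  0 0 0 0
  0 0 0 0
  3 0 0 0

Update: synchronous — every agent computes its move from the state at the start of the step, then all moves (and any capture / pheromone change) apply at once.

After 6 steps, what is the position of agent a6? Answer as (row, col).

t=1: a0@(5,0) a1@(1,1) a2@(5,0) a3@(1,1) a4@(5,0) a5@(1,1) a6@(2,0) a7@(5,0) a8@(2,0) a9@(1,1) | pheromone: 0 0 0 0 / 0 9 0 0 / 4 0 0 0 / 0 0 0 0 / 0 0 0 0 / 10 0 0 0
t=2: a0@(5,0) a1@(1,1) a2@(5,0) a3@(1,1) a4@(5,0) a5@(1,1) a6@(1,1) a7@(5,0) a8@(1,1) a9@(1,1) | pheromone: 0 0 0 0 / 0 20 0 0 / 3 0 0 0 / 0 0 0 0 / 0 0 0 0 / 17 0 0 0
t=3: a0@(5,0) a1@(1,1) a2@(5,0) a3@(1,1) a4@(5,0) a5@(1,1) a6@(1,1) a7@(5,0) a8@(1,1) a9@(1,1) | pheromone: 0 0 0 0 / 0 31 0 0 / 2 0 0 0 / 0 0 0 0 / 0 0 0 0 / 24 0 0 0
t=4: a0@(5,0) a1@(1,1) a2@(5,0) a3@(1,1) a4@(5,0) a5@(1,1) a6@(1,1) a7@(5,0) a8@(1,1) a9@(1,1) | pheromone: 0 0 0 0 / 0 42 0 0 / 1 0 0 0 / 0 0 0 0 / 0 0 0 0 / 31 0 0 0
t=5: a0@(5,0) a1@(1,1) a2@(5,0) a3@(1,1) a4@(5,0) a5@(1,1) a6@(1,1) a7@(5,0) a8@(1,1) a9@(1,1) | pheromone: 0 0 0 0 / 0 53 0 0 / 0 0 0 0 / 0 0 0 0 / 0 0 0 0 / 38 0 0 0
t=6: a0@(5,0) a1@(1,1) a2@(5,0) a3@(1,1) a4@(5,0) a5@(1,1) a6@(1,1) a7@(5,0) a8@(1,1) a9@(1,1) | pheromone: 0 0 0 0 / 0 64 0 0 / 0 0 0 0 / 0 0 0 0 / 0 0 0 0 / 45 0 0 0

(1, 1)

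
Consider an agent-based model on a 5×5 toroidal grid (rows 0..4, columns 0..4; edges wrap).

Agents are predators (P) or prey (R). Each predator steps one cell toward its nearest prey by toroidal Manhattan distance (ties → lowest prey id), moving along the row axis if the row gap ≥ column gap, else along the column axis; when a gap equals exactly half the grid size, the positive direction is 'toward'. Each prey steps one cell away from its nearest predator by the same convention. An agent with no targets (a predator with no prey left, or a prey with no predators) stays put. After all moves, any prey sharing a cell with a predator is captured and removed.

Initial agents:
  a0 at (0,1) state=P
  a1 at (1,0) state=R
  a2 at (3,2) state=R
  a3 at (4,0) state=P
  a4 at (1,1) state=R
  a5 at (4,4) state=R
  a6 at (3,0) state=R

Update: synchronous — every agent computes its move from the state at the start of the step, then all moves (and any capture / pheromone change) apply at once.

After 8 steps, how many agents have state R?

t=1: a0@(1,1):P a1@(2,0):R a2@(2,2):R a3@(4,4):P a4@(2,1):R a5@(4,3):R a6@(2,0):R
t=2: a0@(2,1):P a1@(3,0):R a2@(3,2):R a3@(4,3):P a4@(3,1):R a5@(4,2):R a6@(3,0):R
t=3: a0@(3,1):P a1@(4,0):R a3@(4,2):P a4@(4,1):R a5@(4,1):R a6@(4,0):R
t=4: a0@(4,1):P a1@(0,0):R a3@(4,1):P a4@(0,1):R a5@(0,1):R a6@(0,0):R
t=5: a0@(0,1):P a1@(1,0):R a3@(0,1):P a4@(1,1):R a5@(1,1):R a6@(1,0):R
t=6: a0@(1,1):P a1@(2,0):R a3@(1,1):P a4@(2,1):R a5@(2,1):R a6@(2,0):R
t=7: a0@(2,1):P a1@(3,0):R a3@(2,1):P a4@(3,1):R a5@(3,1):R a6@(3,0):R
t=8: a0@(3,1):P a1@(4,0):R a3@(3,1):P a4@(4,1):R a5@(4,1):R a6@(4,0):R

4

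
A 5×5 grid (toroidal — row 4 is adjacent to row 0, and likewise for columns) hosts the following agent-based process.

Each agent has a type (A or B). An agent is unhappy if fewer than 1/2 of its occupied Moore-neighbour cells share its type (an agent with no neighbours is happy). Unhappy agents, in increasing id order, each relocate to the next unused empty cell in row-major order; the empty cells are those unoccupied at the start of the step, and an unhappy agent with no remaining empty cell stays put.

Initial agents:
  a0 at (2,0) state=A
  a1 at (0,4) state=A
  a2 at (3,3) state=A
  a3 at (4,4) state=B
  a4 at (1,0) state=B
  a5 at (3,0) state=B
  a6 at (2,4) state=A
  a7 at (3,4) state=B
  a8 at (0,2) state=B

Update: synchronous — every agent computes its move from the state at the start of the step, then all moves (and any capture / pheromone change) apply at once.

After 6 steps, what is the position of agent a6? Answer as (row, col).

t=1: a0@(0,0):A a1@(0,1):A a2@(0,3):A a3@(4,4):B a4@(1,1):B a5@(3,0):B a6@(1,2):A a7@(1,3):B a8@(0,2):B
t=2: a0@(0,4):A a1@(0,1):A a2@(1,0):A a3@(1,4):B a4@(2,0):B a5@(3,0):B a6@(2,1):A a7@(2,2):B a8@(2,3):B
t=3: a0@(0,4):A a1@(0,1):A a2@(1,0):A a3@(1,4):B a4@(2,0):B a5@(3,0):B a6@(0,0):A a7@(2,2):B a8@(2,3):B
t=4: a0@(0,4):A a1@(0,1):A a2@(1,0):A a3@(0,2):B a4@(2,0):B a5@(3,0):B a6@(0,0):A a7@(2,2):B a8@(2,3):B
t=5: a0@(0,4):A a1@(0,1):A a2@(1,0):A a3@(0,3):B a4@(2,0):B a5@(3,0):B a6@(0,0):A a7@(2,2):B a8@(2,3):B
t=6: a0@(0,4):A a1@(0,1):A a2@(1,0):A a3@(0,2):B a4@(2,0):B a5@(3,0):B a6@(0,0):A a7@(2,2):B a8@(2,3):B

(0, 0)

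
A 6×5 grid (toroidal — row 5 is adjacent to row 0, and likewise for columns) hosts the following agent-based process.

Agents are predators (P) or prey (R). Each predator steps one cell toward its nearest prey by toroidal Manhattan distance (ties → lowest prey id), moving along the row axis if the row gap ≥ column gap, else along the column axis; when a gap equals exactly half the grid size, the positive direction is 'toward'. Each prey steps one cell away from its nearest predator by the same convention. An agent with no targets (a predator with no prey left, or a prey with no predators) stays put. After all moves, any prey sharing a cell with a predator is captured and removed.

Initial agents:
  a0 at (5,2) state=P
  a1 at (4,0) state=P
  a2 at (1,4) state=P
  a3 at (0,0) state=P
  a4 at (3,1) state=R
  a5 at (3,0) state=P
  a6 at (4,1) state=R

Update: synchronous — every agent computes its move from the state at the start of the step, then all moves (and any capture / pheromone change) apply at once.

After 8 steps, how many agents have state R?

t=1: a0@(4,2):P a1@(4,1):P a2@(2,4):P a3@(5,0):P a4@(3,2):R a5@(3,1):P
t=2: a0@(3,2):P a1@(3,1):P a2@(2,3):P a3@(4,0):P a4@(2,2):R a5@(3,2):P
t=3: a0@(2,2):P a1@(2,1):P a2@(2,2):P a3@(3,0):P a4@(1,2):R a5@(2,2):P
t=4: a0@(1,2):P a1@(1,1):P a2@(1,2):P a3@(2,0):P a4@(0,2):R a5@(1,2):P
t=5: a0@(0,2):P a1@(0,1):P a2@(0,2):P a3@(1,0):P a4@(5,2):R a5@(0,2):P
t=6: a0@(5,2):P a1@(5,1):P a2@(5,2):P a3@(0,0):P a4@(4,2):R a5@(5,2):P
t=7: a0@(4,2):P a1@(4,1):P a2@(4,2):P a3@(5,0):P a4@(3,2):R a5@(4,2):P
t=8: a0@(3,2):P a1@(3,1):P a2@(3,2):P a3@(4,0):P a4@(2,2):R a5@(3,2):P

1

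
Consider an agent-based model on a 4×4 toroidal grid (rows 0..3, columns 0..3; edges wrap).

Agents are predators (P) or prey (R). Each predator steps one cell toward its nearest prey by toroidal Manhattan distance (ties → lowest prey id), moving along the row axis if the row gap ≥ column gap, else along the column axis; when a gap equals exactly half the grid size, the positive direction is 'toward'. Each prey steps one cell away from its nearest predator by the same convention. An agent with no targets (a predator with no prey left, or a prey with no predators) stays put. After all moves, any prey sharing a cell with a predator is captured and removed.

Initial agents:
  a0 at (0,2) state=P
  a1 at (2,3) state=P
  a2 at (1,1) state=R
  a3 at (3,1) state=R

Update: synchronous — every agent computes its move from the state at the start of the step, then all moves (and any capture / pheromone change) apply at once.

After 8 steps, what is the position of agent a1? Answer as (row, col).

t=1: a0@(1,2):P a1@(2,0):P a2@(2,1):R a3@(2,1):R
t=2: a0@(2,2):P a1@(2,1):P
t=3: (unchanged — steady state)

(2, 1)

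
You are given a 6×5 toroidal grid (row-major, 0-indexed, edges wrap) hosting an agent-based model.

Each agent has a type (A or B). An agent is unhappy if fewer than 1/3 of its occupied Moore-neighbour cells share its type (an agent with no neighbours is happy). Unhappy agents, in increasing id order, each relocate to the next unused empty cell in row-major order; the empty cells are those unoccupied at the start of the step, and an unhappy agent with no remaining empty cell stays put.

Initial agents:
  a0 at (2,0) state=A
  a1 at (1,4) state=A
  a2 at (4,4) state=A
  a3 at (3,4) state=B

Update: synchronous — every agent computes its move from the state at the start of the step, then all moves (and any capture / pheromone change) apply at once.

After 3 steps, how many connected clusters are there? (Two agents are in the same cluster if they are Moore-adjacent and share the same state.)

t=1: a0@(2,0):A a1@(1,4):A a2@(0,0):A a3@(0,1):B
t=2: a0@(2,0):A a1@(1,4):A a2@(0,0):A a3@(0,2):B
t=3: (unchanged — steady state)

2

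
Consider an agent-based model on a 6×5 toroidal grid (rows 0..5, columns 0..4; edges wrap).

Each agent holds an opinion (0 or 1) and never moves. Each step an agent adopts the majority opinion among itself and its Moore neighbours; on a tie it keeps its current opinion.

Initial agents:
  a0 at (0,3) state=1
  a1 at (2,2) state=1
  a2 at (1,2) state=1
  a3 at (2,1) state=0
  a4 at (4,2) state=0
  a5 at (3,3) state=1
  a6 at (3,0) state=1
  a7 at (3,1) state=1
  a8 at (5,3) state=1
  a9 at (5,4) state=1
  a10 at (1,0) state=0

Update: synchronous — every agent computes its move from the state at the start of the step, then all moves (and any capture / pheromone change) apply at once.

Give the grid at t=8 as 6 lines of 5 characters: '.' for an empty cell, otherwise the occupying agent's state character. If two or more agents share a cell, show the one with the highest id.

t=1: a0@(0,3):1 a1@(2,2):1 a2@(1,2):1 a3@(2,1):1 a4@(4,2):1 a5@(3,3):1 a6@(3,0):1 a7@(3,1):1 a8@(5,3):1 a9@(5,4):1 a10@(1,0):0
t=2: (unchanged — steady state)

...1.
0.1..
.11..
11.1.
..1..
...11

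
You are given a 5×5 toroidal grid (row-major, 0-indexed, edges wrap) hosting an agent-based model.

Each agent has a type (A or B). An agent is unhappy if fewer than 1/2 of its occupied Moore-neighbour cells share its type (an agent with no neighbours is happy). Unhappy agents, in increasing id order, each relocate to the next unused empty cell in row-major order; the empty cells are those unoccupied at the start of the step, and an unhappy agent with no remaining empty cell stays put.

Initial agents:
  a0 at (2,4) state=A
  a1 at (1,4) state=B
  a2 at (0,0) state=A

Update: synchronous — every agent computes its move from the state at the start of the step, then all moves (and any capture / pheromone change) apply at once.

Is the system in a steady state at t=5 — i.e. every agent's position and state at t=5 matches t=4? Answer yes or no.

yes

t=1: a0@(0,1):A a1@(0,2):B a2@(0,3):A
t=2: a0@(0,0):A a1@(0,4):B a2@(1,0):A
t=3: a0@(0,0):A a1@(0,1):B a2@(1,0):A
t=4: a0@(0,0):A a1@(0,2):B a2@(1,0):A
t=5: (unchanged — steady state)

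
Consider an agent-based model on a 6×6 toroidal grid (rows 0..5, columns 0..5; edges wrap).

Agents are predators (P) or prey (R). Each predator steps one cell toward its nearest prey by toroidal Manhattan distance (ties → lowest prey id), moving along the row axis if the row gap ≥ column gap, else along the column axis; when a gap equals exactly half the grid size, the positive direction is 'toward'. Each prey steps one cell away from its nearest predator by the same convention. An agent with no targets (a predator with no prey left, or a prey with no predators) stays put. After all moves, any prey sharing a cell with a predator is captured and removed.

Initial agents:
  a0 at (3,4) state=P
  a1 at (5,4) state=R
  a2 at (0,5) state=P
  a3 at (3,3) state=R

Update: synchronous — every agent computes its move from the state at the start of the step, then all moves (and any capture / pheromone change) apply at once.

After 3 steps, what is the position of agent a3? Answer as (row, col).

(3, 0)

t=1: a0@(3,3):P a1@(0,4):R a2@(5,5):P a3@(3,2):R
t=2: a0@(3,2):P a1@(1,4):R a2@(0,5):P a3@(3,1):R
t=3: a0@(3,1):P a1@(2,4):R a2@(1,5):P a3@(3,0):R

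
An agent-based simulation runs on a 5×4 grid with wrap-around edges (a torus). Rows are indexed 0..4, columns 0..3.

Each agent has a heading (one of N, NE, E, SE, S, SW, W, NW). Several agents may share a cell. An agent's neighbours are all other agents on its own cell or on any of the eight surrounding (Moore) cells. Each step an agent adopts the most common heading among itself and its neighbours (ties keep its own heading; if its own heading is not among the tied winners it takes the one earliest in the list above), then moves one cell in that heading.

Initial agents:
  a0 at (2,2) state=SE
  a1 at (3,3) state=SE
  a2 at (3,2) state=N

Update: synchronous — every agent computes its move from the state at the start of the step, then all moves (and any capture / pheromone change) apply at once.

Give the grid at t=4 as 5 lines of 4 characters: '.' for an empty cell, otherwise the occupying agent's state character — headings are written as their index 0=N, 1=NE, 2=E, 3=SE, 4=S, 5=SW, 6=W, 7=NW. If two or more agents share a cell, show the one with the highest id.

....
..3.
..33
....
....

t=1: a0@(3,3):SE a1@(4,0):SE a2@(4,3):SE
t=2: a0@(4,0):SE a1@(0,1):SE a2@(0,0):SE
t=3: a0@(0,1):SE a1@(1,2):SE a2@(1,1):SE
t=4: a0@(1,2):SE a1@(2,3):SE a2@(2,2):SE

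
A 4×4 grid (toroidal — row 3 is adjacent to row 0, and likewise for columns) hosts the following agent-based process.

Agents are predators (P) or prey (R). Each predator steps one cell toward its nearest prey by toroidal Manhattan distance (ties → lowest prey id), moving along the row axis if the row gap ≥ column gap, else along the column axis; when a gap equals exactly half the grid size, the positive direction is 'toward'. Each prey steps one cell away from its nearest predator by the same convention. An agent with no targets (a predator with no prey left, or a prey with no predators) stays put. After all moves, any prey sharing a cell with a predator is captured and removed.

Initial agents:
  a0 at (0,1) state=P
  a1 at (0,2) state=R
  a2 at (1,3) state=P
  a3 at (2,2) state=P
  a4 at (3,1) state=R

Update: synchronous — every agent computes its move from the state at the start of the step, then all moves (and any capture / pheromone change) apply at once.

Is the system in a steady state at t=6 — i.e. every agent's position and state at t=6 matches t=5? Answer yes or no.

t=1: a0@(0,2):P a2@(0,3):P a3@(3,2):P a4@(2,1):R
t=2: a0@(1,2):P a2@(1,3):P a3@(2,2):P a4@(1,1):R
t=3: a0@(1,1):P a2@(1,0):P a3@(1,2):P
t=4: (unchanged — steady state)

yes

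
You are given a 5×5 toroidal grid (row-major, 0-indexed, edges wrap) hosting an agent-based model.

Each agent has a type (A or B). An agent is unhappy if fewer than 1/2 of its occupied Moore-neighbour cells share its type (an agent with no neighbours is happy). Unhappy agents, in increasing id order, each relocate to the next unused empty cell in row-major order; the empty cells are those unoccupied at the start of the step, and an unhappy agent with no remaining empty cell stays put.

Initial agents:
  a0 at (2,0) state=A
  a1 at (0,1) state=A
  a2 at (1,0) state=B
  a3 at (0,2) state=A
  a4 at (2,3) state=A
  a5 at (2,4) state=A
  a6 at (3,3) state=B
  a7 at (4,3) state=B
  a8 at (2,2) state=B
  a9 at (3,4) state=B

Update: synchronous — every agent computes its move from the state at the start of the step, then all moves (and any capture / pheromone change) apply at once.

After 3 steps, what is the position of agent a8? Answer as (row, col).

t=1: a0@(0,0):A a1@(0,1):A a2@(0,3):B a3@(0,2):A a4@(0,4):A a5@(1,1):A a6@(3,3):B a7@(4,3):B a8@(2,2):B a9@(1,2):B
t=2: a0@(0,0):A a1@(0,1):A a2@(0,3):B a3@(1,0):A a4@(1,3):A a5@(1,1):A a6@(3,3):B a7@(4,3):B a8@(2,2):B a9@(1,4):B
t=3: a0@(0,0):A a1@(0,1):A a2@(0,3):B a3@(1,0):A a4@(0,2):A a5@(1,1):A a6@(3,3):B a7@(4,3):B a8@(0,4):B a9@(1,2):B

(0, 4)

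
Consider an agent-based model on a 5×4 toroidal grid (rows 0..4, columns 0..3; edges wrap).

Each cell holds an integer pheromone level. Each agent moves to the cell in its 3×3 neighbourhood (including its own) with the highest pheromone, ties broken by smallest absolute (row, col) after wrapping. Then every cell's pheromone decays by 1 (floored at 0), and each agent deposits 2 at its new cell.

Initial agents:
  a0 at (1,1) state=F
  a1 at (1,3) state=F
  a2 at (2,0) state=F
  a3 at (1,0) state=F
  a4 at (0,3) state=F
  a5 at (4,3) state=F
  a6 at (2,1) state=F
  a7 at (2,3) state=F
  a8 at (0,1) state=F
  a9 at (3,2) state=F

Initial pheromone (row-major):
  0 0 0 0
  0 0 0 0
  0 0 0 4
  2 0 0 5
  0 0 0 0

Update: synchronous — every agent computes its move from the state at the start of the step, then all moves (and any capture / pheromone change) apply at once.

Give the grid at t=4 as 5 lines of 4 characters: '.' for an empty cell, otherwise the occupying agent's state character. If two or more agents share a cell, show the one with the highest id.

t=1: a0@(0,0) a1@(2,3) a2@(3,3) a3@(2,3) a4@(0,0) a5@(3,3) a6@(3,0) a7@(3,3) a8@(0,0) a9@(3,3) | pheromone: 6 0 0 0 / 0 0 0 0 / 0 0 0 7 / 3 0 0 12 / 0 0 0 0
t=2: a0@(0,0) a1@(3,3) a2@(3,3) a3@(3,3) a4@(0,0) a5@(3,3) a6@(3,3) a7@(3,3) a8@(0,0) a9@(3,3) | pheromone: 11 0 0 0 / 0 0 0 0 / 0 0 0 6 / 2 0 0 25 / 0 0 0 0
t=3: a0@(0,0) a1@(3,3) a2@(3,3) a3@(3,3) a4@(0,0) a5@(3,3) a6@(3,3) a7@(3,3) a8@(0,0) a9@(3,3) | pheromone: 16 0 0 0 / 0 0 0 0 / 0 0 0 5 / 1 0 0 38 / 0 0 0 0
t=4: a0@(0,0) a1@(3,3) a2@(3,3) a3@(3,3) a4@(0,0) a5@(3,3) a6@(3,3) a7@(3,3) a8@(0,0) a9@(3,3) | pheromone: 21 0 0 0 / 0 0 0 0 / 0 0 0 4 / 0 0 0 51 / 0 0 0 0

F...
....
....
...F
....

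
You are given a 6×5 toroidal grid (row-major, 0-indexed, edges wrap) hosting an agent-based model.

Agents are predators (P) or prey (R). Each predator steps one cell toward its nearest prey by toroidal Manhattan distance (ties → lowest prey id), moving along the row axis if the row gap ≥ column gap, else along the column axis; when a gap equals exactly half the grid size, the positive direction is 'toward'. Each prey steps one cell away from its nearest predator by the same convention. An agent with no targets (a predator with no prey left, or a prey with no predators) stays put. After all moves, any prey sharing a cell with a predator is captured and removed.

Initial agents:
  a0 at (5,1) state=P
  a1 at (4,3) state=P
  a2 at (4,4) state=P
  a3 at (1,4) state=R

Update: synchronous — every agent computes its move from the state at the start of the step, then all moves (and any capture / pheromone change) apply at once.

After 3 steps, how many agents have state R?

1

t=1: a0@(0,1):P a1@(5,3):P a2@(5,4):P a3@(0,4):R
t=2: a0@(0,0):P a1@(0,3):P a2@(0,4):P a3@(1,4):R
t=3: a0@(1,0):P a1@(1,3):P a2@(1,4):P a3@(2,4):R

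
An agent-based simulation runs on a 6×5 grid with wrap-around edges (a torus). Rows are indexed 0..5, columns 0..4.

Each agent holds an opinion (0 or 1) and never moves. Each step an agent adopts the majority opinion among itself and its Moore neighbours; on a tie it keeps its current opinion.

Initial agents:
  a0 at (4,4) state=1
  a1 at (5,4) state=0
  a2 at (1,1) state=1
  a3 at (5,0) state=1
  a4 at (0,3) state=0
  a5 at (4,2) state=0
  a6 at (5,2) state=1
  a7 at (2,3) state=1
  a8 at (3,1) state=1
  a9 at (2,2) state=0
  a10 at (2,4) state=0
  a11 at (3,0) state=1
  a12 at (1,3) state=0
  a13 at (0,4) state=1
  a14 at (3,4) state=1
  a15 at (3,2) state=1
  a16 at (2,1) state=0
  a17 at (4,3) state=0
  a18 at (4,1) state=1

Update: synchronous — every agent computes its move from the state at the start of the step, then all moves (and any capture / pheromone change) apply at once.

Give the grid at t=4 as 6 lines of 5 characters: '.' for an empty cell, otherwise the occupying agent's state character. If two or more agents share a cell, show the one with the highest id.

...00
.1.0.
.1111
111.1
.1111
1.1.0

t=1: a0@(4,4):1 a1@(5,4):0 a2@(1,1):0 a3@(5,0):1 a4@(0,3):0 a5@(4,2):1 a6@(5,2):0 a7@(2,3):1 a8@(3,1):1 a9@(2,2):1 a10@(2,4):1 a11@(3,0):1 a12@(1,3):0 a13@(0,4):0 a14@(3,4):1 a15@(3,2):1 a16@(2,1):1 a17@(4,3):1 a18@(4,1):1
t=2: a0@(4,4):1 a1@(5,4):0 a2@(1,1):1 a3@(5,0):1 a4@(0,3):0 a5@(4,2):1 a6@(5,2):1 a7@(2,3):1 a8@(3,1):1 a9@(2,2):1 a10@(2,4):1 a11@(3,0):1 a12@(1,3):0 a13@(0,4):0 a14@(3,4):1 a15@(3,2):1 a16@(2,1):1 a17@(4,3):1 a18@(4,1):1
t=3: (unchanged — steady state)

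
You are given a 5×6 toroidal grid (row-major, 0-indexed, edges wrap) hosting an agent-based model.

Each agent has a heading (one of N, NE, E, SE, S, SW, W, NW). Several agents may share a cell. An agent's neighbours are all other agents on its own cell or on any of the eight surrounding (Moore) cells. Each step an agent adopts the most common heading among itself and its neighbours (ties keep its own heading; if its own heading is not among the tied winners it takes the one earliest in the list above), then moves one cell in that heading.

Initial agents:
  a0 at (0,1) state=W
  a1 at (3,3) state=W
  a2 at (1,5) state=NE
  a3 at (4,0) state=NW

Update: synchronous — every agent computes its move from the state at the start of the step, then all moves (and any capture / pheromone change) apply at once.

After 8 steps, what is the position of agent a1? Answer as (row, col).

t=1: a0@(0,0):W a1@(3,2):W a2@(0,0):NE a3@(3,5):NW
t=2: a0@(0,5):W a1@(3,1):W a2@(4,1):NE a3@(2,4):NW
t=3: a0@(0,4):W a1@(3,0):W a2@(3,2):NE a3@(1,3):NW
t=4: a0@(0,3):W a1@(3,5):W a2@(2,3):NE a3@(0,2):NW
t=5: a0@(0,2):W a1@(3,4):W a2@(1,4):NE a3@(4,1):NW
t=6: a0@(0,1):W a1@(3,3):W a2@(0,5):NE a3@(3,0):NW
t=7: a0@(0,0):W a1@(3,2):W a2@(4,0):NE a3@(2,5):NW
t=8: a0@(0,5):W a1@(3,1):W a2@(3,1):NE a3@(1,4):NW

(3, 1)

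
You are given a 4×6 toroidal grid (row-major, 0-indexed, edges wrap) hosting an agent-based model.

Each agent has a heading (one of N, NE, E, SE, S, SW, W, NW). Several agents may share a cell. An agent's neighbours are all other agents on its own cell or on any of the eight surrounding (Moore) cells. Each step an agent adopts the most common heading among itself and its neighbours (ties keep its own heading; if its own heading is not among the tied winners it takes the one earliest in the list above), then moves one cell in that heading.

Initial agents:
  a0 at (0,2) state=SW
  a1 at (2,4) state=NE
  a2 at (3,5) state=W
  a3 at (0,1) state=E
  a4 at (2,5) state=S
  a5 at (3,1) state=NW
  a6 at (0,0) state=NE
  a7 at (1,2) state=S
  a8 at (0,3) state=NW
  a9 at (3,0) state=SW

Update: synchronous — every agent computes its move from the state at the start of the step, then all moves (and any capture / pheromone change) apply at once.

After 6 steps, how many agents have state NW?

t=1: a0@(3,1):NW a1@(1,5):NE a2@(2,0):NE a3@(1,0):SW a4@(3,5):S a5@(0,0):SW a6@(3,1):NE a7@(2,2):S a8@(3,2):NW a9@(0,5):SW
t=2: a0@(2,0):NW a1@(2,4):SW a2@(1,1):NE a3@(2,5):SW a4@(0,4):SW a5@(1,5):SW a6@(2,2):NE a7@(1,1):NW a8@(2,1):NW a9@(1,4):SW
t=3: a0@(1,5):NW a1@(3,3):SW a2@(0,0):NW a3@(3,4):SW a4@(1,3):SW a5@(2,4):SW a6@(1,3):NE a7@(0,0):NW a8@(1,0):NW a9@(2,3):SW
t=4: a0@(0,4):NW a1@(0,2):SW a2@(3,5):NW a3@(0,3):SW a4@(2,2):SW a5@(3,3):SW a6@(2,2):SW a7@(3,5):NW a8@(0,5):NW a9@(3,2):SW
t=5: a0@(3,3):NW a1@(1,1):SW a2@(2,4):NW a3@(1,2):SW a4@(3,1):SW a5@(0,2):SW a6@(3,1):SW a7@(2,4):NW a8@(3,4):NW a9@(0,1):SW
t=6: a0@(2,2):NW a1@(2,0):SW a2@(1,3):NW a3@(2,1):SW a4@(0,0):SW a5@(1,1):SW a6@(0,0):SW a7@(1,3):NW a8@(2,3):NW a9@(1,0):SW

4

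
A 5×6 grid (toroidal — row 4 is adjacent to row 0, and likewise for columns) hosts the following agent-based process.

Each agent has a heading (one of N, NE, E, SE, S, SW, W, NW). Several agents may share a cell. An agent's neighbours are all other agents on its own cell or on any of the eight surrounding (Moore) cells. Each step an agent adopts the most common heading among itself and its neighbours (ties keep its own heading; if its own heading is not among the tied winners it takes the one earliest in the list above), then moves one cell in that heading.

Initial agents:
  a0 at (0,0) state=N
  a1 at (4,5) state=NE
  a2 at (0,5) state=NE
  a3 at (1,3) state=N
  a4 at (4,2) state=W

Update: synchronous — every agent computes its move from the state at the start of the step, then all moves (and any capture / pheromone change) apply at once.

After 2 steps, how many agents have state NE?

t=1: a0@(4,1):NE a1@(3,0):NE a2@(4,0):NE a3@(0,3):N a4@(4,1):W
t=2: a0@(3,2):NE a1@(2,1):NE a2@(3,1):NE a3@(4,3):N a4@(3,2):NE

4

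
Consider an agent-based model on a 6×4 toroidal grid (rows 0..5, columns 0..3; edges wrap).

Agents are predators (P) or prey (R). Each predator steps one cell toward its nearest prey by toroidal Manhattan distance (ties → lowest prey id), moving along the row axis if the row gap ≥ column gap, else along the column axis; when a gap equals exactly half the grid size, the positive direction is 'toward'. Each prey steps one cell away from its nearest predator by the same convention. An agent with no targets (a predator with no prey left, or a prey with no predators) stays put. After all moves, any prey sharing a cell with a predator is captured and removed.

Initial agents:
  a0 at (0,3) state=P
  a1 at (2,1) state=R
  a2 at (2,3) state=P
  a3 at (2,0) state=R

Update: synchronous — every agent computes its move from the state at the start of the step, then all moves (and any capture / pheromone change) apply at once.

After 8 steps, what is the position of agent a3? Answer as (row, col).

t=1: a0@(1,3):P a2@(2,0):P a3@(2,1):R
t=2: a0@(1,0):P a2@(2,1):P a3@(2,2):R
t=3: a0@(1,1):P a2@(2,2):P a3@(2,3):R
t=4: a0@(1,2):P a2@(2,3):P a3@(2,0):R
t=5: a0@(1,3):P a2@(2,0):P a3@(2,1):R
t=6: a0@(1,0):P a2@(2,1):P a3@(2,2):R
t=7: a0@(1,1):P a2@(2,2):P a3@(2,3):R
t=8: a0@(1,2):P a2@(2,3):P a3@(2,0):R

(2, 0)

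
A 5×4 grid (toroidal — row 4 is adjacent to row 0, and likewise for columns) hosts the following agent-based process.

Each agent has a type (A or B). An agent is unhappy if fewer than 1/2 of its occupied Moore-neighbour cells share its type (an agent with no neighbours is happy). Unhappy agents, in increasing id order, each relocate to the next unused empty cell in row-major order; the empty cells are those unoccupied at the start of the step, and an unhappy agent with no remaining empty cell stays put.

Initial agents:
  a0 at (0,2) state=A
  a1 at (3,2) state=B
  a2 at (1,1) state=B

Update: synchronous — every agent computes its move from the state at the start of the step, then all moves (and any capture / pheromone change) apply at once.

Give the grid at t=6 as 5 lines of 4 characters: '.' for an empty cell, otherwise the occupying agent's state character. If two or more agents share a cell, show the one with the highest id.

..AB
....
....
..B.
....

t=1: a0@(0,0):A a1@(3,2):B a2@(0,1):B
t=2: a0@(0,2):A a1@(3,2):B a2@(0,3):B
t=3: a0@(0,0):A a1@(3,2):B a2@(0,1):B
t=4: a0@(0,2):A a1@(3,2):B a2@(0,3):B
t=5: a0@(0,0):A a1@(3,2):B a2@(0,1):B
t=6: a0@(0,2):A a1@(3,2):B a2@(0,3):B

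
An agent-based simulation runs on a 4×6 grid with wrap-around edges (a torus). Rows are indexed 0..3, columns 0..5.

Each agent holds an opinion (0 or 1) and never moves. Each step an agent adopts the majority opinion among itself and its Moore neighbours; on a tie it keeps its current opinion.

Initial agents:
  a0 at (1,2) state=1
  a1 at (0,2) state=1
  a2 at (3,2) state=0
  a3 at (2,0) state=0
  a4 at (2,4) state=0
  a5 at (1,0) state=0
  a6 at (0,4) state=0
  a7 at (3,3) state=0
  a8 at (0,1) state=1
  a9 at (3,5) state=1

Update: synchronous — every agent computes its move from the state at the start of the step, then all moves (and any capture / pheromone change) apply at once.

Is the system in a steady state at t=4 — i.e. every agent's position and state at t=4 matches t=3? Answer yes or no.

t=1: a0@(1,2):1 a1@(0,2):1 a2@(3,2):0 a3@(2,0):0 a4@(2,4):0 a5@(1,0):0 a6@(0,4):0 a7@(3,3):0 a8@(0,1):1 a9@(3,5):0
t=2: (unchanged — steady state)

yes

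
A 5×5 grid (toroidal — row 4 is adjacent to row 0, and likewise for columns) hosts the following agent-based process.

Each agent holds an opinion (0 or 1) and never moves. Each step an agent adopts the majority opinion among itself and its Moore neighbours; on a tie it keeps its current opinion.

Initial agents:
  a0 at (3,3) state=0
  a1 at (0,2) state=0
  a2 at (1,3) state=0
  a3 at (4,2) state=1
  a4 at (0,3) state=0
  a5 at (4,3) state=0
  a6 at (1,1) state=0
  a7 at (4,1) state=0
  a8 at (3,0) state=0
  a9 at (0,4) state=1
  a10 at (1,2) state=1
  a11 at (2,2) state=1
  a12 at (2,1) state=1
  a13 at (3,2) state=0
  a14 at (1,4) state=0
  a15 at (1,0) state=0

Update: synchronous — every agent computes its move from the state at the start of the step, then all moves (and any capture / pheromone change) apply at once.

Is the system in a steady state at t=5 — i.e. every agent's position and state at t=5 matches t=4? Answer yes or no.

yes

t=1: a0@(3,3):0 a1@(0,2):0 a2@(1,3):0 a3@(4,2):0 a4@(0,3):0 a5@(4,3):0 a6@(1,1):0 a7@(4,1):0 a8@(3,0):0 a9@(0,4):0 a10@(1,2):0 a11@(2,2):0 a12@(2,1):0 a13@(3,2):0 a14@(1,4):0 a15@(1,0):0
t=2: (unchanged — steady state)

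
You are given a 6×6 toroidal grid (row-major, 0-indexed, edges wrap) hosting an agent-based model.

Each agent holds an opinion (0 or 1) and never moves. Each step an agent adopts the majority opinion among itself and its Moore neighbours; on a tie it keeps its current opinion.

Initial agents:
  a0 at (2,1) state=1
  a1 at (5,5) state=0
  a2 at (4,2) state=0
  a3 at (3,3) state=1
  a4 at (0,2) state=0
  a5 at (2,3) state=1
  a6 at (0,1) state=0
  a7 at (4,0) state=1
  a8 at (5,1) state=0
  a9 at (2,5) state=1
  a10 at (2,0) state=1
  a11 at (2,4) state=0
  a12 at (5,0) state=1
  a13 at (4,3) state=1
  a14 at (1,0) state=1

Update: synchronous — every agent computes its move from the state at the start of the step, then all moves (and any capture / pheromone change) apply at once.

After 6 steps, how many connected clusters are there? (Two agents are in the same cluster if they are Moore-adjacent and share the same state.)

3

t=1: a0@(2,1):1 a1@(5,5):1 a2@(4,2):0 a3@(3,3):1 a4@(0,2):0 a5@(2,3):1 a6@(0,1):0 a7@(4,0):1 a8@(5,1):0 a9@(2,5):1 a10@(2,0):1 a11@(2,4):1 a12@(5,0):0 a13@(4,3):1 a14@(1,0):1
t=2: (unchanged — steady state)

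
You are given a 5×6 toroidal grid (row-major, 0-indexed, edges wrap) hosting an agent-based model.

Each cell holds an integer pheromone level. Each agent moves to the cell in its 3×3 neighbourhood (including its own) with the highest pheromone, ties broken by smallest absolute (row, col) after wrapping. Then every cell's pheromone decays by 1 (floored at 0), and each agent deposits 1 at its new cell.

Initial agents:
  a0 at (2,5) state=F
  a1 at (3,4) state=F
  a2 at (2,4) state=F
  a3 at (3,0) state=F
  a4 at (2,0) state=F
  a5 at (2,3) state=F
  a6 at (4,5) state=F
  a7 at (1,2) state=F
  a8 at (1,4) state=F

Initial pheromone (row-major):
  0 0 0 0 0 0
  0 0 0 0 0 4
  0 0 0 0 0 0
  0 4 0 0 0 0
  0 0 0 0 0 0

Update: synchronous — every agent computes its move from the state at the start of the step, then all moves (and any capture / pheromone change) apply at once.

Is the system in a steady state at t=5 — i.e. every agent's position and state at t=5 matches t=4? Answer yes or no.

t=1: a0@(1,5) a1@(2,3) a2@(1,5) a3@(3,1) a4@(1,5) a5@(1,2) a6@(0,0) a7@(0,1) a8@(1,5) | pheromone: 1 1 0 0 0 0 / 0 0 1 0 0 7 / 0 0 0 1 0 0 / 0 4 0 0 0 0 / 0 0 0 0 0 0
t=2: a0@(1,5) a1@(1,2) a2@(1,5) a3@(3,1) a4@(1,5) a5@(0,1) a6@(1,5) a7@(0,0) a8@(1,5) | pheromone: 1 1 0 0 0 0 / 0 0 1 0 0 11 / 0 0 0 0 0 0 / 0 4 0 0 0 0 / 0 0 0 0 0 0
t=3: a0@(1,5) a1@(0,1) a2@(1,5) a3@(3,1) a4@(1,5) a5@(0,0) a6@(1,5) a7@(1,5) a8@(1,5) | pheromone: 1 1 0 0 0 0 / 0 0 0 0 0 16 / 0 0 0 0 0 0 / 0 4 0 0 0 0 / 0 0 0 0 0 0
t=4: a0@(1,5) a1@(0,0) a2@(1,5) a3@(3,1) a4@(1,5) a5@(1,5) a6@(1,5) a7@(1,5) a8@(1,5) | pheromone: 1 0 0 0 0 0 / 0 0 0 0 0 22 / 0 0 0 0 0 0 / 0 4 0 0 0 0 / 0 0 0 0 0 0
t=5: a0@(1,5) a1@(1,5) a2@(1,5) a3@(3,1) a4@(1,5) a5@(1,5) a6@(1,5) a7@(1,5) a8@(1,5) | pheromone: 0 0 0 0 0 0 / 0 0 0 0 0 29 / 0 0 0 0 0 0 / 0 4 0 0 0 0 / 0 0 0 0 0 0

no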